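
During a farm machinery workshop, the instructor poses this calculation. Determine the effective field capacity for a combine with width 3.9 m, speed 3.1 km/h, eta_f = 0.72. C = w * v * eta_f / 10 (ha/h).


C = w * v * eta_f / 10
  = 3.9 * 3.1 * 0.72 / 10
  = 8.70 / 10
  = 0.87 ha/h


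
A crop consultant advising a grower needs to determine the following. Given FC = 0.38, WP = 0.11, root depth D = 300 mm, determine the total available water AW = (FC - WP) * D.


AW = (FC - WP) * D
   = (0.38 - 0.11) * 300
   = 0.27 * 300
   = 81 mm


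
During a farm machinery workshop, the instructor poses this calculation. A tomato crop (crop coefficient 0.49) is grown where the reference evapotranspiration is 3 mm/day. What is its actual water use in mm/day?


ETc = Kc * ET0
    = 0.49 * 3
    = 1.47 mm/day


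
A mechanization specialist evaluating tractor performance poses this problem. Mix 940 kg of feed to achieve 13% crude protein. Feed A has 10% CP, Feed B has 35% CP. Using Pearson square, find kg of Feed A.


parts_A = CP_b - target = 35 - 13 = 22
parts_B = target - CP_a = 13 - 10 = 3
total_parts = 22 + 3 = 25
Feed A = 940 * 22 / 25 = 827.20 kg
Feed B = 940 * 3 / 25 = 112.80 kg

827.20 kg


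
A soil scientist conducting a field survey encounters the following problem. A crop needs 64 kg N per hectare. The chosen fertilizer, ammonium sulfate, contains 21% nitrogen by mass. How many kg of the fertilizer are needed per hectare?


Rate = N_required / (N_content / 100)
     = 64 / (21 / 100)
     = 64 / 0.21
     = 304.76 kg/ha


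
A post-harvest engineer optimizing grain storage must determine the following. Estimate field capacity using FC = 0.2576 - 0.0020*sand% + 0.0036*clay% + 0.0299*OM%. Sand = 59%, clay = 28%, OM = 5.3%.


FC = 0.2576 - 0.0020*59 + 0.0036*28 + 0.0299*5.3
   = 0.2576 - 0.1180 + 0.1008 + 0.1585
   = 0.3989


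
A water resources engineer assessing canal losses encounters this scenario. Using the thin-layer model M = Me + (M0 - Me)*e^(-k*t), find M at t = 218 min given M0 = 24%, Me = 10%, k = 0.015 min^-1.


M = Me + (M0 - Me) * e^(-k*t)
  = 10 + (24 - 10) * e^(-0.015*218)
  = 10 + 14 * e^(-3.270)
  = 10 + 14 * 0.03801
  = 10 + 0.5321
  = 10.53%


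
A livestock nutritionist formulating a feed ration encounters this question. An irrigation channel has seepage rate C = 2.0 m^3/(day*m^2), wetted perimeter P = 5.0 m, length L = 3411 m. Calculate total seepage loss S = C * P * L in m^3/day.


S = C * P * L
  = 2.0 * 5.0 * 3411
  = 34110 m^3/day


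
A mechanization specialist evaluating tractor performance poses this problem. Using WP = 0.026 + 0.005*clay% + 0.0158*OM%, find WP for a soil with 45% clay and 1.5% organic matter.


WP = 0.026 + 0.005*45 + 0.0158*1.5
   = 0.026 + 0.2250 + 0.0237
   = 0.2747


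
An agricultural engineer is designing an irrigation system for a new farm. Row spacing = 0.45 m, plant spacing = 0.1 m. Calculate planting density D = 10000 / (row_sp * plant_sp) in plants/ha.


D = 10000 / (row_sp * plant_sp)
  = 10000 / (0.45 * 0.1)
  = 10000 / 0.0450
  = 222222.22 plants/ha


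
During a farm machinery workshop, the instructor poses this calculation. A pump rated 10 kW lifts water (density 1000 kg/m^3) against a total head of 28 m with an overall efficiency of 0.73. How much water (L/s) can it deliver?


Q = (P * 1000 * eta) / (rho * g * H)
  = (10 * 1000 * 0.73) / (1000 * 9.81 * 28)
  = 7300 / 274680
  = 0.02658 m^3/s = 26.58 L/s


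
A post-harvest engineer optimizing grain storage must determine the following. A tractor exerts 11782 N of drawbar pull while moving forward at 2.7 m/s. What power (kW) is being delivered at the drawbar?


P = F * v / 1000
  = 11782 * 2.7 / 1000
  = 31811.40 / 1000
  = 31.81 kW


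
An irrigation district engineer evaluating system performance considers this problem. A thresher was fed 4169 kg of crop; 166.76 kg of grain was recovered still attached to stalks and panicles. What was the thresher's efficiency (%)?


eta = (total - unthreshed) / total * 100
    = (4169 - 166.76) / 4169 * 100
    = 4002.24 / 4169 * 100
    = 96%


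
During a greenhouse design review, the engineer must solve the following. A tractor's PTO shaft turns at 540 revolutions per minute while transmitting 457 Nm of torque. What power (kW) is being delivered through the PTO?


P = 2*pi*n*T / 60000
  = 2*pi * 540 * 457 / 60000
  = 1550564.47 / 60000
  = 25.84 kW


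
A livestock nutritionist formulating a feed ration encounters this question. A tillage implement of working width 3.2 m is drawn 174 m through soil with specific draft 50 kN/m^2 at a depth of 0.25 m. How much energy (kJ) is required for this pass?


E = k * d * w * L
  = 50 * 0.25 * 3.2 * 174
  = 6960 kJ


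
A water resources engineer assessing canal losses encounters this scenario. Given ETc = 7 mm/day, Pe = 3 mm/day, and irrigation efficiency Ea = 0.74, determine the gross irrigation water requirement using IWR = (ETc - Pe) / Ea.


IWR = (ETc - Pe) / Ea
    = (7 - 3) / 0.74
    = 4 / 0.74
    = 5.41 mm/day


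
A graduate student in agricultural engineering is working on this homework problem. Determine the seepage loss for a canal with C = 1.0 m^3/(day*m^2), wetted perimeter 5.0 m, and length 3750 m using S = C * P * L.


S = C * P * L
  = 1.0 * 5.0 * 3750
  = 18750 m^3/day


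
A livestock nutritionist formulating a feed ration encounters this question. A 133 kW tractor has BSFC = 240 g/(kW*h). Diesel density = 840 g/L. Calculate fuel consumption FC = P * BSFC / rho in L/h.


FC = P * BSFC / rho_fuel
   = 133 * 240 / 840
   = 31920 / 840
   = 38 L/h


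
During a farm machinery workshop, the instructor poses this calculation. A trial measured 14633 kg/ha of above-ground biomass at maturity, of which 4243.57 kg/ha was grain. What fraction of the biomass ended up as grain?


HI = grain_yield / biomass
   = 4243.57 / 14633
   = 0.29


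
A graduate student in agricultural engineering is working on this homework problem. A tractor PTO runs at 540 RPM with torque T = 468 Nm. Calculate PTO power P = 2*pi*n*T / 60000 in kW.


P = 2*pi*n*T / 60000
  = 2*pi * 540 * 468 / 60000
  = 1587886.59 / 60000
  = 26.46 kW


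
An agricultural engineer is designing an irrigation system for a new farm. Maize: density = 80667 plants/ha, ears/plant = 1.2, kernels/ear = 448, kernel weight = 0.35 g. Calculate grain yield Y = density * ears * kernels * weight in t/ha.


Y = density * ears * kernels * kw
  = 80667 * 1.2 * 448 * 0.35 g/ha
  = 15178302.72 g/ha
  = 15178.30 kg/ha = 15.18 t/ha


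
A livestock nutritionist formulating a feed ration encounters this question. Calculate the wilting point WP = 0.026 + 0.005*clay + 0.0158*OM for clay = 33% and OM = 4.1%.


WP = 0.026 + 0.005*33 + 0.0158*4.1
   = 0.026 + 0.1650 + 0.0648
   = 0.2558


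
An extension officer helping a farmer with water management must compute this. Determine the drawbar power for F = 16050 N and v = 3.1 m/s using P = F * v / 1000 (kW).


P = F * v / 1000
  = 16050 * 3.1 / 1000
  = 49755 / 1000
  = 49.76 kW


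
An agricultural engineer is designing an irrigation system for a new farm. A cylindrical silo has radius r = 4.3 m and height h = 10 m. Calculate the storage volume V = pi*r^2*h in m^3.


V = pi * r^2 * h
  = pi * 4.3^2 * 10
  = pi * 18.49 * 10
  = 580.88 m^3


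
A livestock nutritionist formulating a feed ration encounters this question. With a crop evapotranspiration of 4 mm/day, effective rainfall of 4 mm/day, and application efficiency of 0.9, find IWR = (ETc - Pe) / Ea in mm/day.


IWR = (ETc - Pe) / Ea
    = (4 - 4) / 0.9
    = 0 / 0.9
    = 0 mm/day


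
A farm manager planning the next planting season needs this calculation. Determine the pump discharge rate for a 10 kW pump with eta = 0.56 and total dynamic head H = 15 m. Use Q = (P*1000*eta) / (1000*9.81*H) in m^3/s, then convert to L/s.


Q = (P * 1000 * eta) / (rho * g * H)
  = (10 * 1000 * 0.56) / (1000 * 9.81 * 15)
  = 5600 / 147150
  = 0.03806 m^3/s = 38.06 L/s


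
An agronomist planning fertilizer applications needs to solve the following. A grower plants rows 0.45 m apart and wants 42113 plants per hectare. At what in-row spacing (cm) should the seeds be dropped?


spacing = 10000 / (row_sp * density)
        = 10000 / (0.45 * 42113)
        = 10000 / 18950.85
        = 0.52768 m = 52.77 cm


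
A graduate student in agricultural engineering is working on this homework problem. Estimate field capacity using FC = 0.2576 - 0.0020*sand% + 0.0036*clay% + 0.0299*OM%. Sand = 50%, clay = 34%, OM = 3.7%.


FC = 0.2576 - 0.0020*50 + 0.0036*34 + 0.0299*3.7
   = 0.2576 - 0.1000 + 0.1224 + 0.1106
   = 0.3906


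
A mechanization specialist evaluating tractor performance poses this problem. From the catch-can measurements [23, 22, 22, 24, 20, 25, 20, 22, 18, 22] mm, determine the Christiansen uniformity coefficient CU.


xbar = 218 / 10 = 21.800
sum|xi - xbar| = 14.800
CU = 100 * (1 - 14.800 / (10 * 21.800))
   = 100 * (1 - 0.0679)
   = 93.21%


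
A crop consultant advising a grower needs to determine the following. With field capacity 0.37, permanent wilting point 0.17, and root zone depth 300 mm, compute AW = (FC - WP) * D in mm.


AW = (FC - WP) * D
   = (0.37 - 0.17) * 300
   = 0.20 * 300
   = 60 mm


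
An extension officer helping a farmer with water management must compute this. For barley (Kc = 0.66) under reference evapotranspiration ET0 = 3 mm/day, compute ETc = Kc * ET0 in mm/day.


ETc = Kc * ET0
    = 0.66 * 3
    = 1.98 mm/day


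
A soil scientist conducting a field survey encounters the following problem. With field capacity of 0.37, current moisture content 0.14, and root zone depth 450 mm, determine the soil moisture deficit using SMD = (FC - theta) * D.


SMD = (FC - theta) * D
    = (0.37 - 0.14) * 450
    = 0.230 * 450
    = 103.50 mm


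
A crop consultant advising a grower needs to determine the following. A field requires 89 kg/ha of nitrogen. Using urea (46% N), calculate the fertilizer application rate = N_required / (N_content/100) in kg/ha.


Rate = N_required / (N_content / 100)
     = 89 / (46 / 100)
     = 89 / 0.46
     = 193.48 kg/ha


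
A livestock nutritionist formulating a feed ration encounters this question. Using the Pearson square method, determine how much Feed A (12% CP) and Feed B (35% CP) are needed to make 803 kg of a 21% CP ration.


parts_A = CP_b - target = 35 - 21 = 14
parts_B = target - CP_a = 21 - 12 = 9
total_parts = 14 + 9 = 23
Feed A = 803 * 14 / 23 = 488.78 kg
Feed B = 803 * 9 / 23 = 314.22 kg

488.78 kg


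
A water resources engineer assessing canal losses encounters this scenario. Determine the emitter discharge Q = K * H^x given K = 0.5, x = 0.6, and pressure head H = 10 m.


Q = K * H^x
  = 0.5 * 10^0.6
  = 0.5 * 3.9811
  = 1.99 L/h


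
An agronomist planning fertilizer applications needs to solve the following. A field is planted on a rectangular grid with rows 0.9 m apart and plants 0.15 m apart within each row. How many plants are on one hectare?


D = 10000 / (row_sp * plant_sp)
  = 10000 / (0.9 * 0.15)
  = 10000 / 0.1350
  = 74074.07 plants/ha


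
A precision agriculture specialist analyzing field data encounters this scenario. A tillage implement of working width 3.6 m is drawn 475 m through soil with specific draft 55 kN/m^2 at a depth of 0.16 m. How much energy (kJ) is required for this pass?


E = k * d * w * L
  = 55 * 0.16 * 3.6 * 475
  = 15048 kJ


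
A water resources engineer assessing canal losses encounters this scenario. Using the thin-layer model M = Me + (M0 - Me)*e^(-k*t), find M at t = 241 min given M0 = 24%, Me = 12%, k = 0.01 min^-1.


M = Me + (M0 - Me) * e^(-k*t)
  = 12 + (24 - 12) * e^(-0.01*241)
  = 12 + 12 * e^(-2.410)
  = 12 + 12 * 0.08982
  = 12 + 1.0778
  = 13.08%


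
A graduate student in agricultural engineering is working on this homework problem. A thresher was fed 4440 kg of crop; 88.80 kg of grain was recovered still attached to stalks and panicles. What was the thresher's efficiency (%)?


eta = (total - unthreshed) / total * 100
    = (4440 - 88.80) / 4440 * 100
    = 4351.20 / 4440 * 100
    = 98%


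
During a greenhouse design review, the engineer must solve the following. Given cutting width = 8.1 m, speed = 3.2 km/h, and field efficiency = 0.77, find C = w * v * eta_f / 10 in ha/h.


C = w * v * eta_f / 10
  = 8.1 * 3.2 * 0.77 / 10
  = 19.96 / 10
  = 2.00 ha/h


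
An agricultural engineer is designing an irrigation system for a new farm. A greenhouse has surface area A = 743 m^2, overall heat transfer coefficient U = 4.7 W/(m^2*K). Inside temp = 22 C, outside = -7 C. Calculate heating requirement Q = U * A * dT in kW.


dT = 22 - (-7) = 29 K
Q = U * A * dT
  = 4.7 * 743 * 29
  = 101270.90 W = 101.27 kW


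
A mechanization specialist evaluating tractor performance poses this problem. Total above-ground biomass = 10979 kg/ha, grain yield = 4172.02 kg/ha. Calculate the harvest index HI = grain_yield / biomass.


HI = grain_yield / biomass
   = 4172.02 / 10979
   = 0.38


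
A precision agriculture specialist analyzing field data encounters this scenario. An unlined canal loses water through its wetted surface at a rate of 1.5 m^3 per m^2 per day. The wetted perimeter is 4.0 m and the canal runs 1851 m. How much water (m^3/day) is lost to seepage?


S = C * P * L
  = 1.5 * 4.0 * 1851
  = 11106 m^3/day


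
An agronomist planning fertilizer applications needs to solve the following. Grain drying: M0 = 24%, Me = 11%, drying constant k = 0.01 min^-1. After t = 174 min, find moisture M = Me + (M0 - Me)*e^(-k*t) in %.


M = Me + (M0 - Me) * e^(-k*t)
  = 11 + (24 - 11) * e^(-0.01*174)
  = 11 + 13 * e^(-1.740)
  = 11 + 13 * 0.17552
  = 11 + 2.2818
  = 13.28%


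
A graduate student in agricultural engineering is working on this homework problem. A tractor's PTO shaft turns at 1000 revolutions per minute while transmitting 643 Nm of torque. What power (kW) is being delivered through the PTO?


P = 2*pi*n*T / 60000
  = 2*pi * 1000 * 643 / 60000
  = 4040088.15 / 60000
  = 67.33 kW


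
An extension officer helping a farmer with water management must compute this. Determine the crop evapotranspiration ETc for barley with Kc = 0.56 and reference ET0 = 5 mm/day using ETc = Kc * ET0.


ETc = Kc * ET0
    = 0.56 * 5
    = 2.80 mm/day


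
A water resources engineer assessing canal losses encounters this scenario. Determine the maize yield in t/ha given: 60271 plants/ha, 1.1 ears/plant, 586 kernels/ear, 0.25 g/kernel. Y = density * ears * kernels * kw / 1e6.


Y = density * ears * kernels * kw
  = 60271 * 1.1 * 586 * 0.25 g/ha
  = 9712671.65 g/ha
  = 9712.67 kg/ha = 9.71 t/ha


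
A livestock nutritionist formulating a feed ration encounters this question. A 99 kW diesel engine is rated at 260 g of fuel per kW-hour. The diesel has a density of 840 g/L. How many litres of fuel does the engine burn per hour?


FC = P * BSFC / rho_fuel
   = 99 * 260 / 840
   = 25740 / 840
   = 30.64 L/h


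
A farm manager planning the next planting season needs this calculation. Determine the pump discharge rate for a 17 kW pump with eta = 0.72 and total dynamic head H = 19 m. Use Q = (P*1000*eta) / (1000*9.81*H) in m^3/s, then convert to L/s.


Q = (P * 1000 * eta) / (rho * g * H)
  = (17 * 1000 * 0.72) / (1000 * 9.81 * 19)
  = 12240 / 186390
  = 0.06567 m^3/s = 65.67 L/s


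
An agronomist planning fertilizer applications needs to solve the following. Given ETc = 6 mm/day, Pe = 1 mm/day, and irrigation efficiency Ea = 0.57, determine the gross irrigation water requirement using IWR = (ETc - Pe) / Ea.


IWR = (ETc - Pe) / Ea
    = (6 - 1) / 0.57
    = 5 / 0.57
    = 8.77 mm/day


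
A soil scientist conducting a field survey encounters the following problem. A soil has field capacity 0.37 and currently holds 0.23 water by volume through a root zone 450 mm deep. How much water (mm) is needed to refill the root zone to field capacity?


SMD = (FC - theta) * D
    = (0.37 - 0.23) * 450
    = 0.140 * 450
    = 63 mm


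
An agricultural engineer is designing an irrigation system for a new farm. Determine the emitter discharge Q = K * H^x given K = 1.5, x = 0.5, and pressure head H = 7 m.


Q = K * H^x
  = 1.5 * 7^0.5
  = 1.5 * 2.6458
  = 3.97 L/h


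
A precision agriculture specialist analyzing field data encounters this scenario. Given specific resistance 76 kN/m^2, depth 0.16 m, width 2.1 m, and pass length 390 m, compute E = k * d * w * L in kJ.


E = k * d * w * L
  = 76 * 0.16 * 2.1 * 390
  = 9959.04 kJ


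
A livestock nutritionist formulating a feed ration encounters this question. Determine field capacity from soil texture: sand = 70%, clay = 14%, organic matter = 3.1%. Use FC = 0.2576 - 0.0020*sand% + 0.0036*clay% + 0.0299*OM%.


FC = 0.2576 - 0.0020*70 + 0.0036*14 + 0.0299*3.1
   = 0.2576 - 0.1400 + 0.0504 + 0.0927
   = 0.2607


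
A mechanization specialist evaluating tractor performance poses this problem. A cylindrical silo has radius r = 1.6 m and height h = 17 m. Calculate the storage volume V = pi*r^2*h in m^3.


V = pi * r^2 * h
  = pi * 1.6^2 * 17
  = pi * 2.56 * 17
  = 136.72 m^3


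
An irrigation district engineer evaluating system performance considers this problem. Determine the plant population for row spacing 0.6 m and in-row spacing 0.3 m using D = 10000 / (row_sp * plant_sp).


D = 10000 / (row_sp * plant_sp)
  = 10000 / (0.6 * 0.3)
  = 10000 / 0.1800
  = 55555.56 plants/ha


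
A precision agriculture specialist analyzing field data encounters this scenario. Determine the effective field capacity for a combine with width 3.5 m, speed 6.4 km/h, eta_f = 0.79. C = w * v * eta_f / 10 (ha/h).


C = w * v * eta_f / 10
  = 3.5 * 6.4 * 0.79 / 10
  = 17.70 / 10
  = 1.77 ha/h


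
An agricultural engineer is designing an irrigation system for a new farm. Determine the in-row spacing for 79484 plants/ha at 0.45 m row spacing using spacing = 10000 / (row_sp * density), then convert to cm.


spacing = 10000 / (row_sp * density)
        = 10000 / (0.45 * 79484)
        = 10000 / 35767.80
        = 0.27958 m = 27.96 cm


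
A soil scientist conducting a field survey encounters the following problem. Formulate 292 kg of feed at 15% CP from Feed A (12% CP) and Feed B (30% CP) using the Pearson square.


parts_A = CP_b - target = 30 - 15 = 15
parts_B = target - CP_a = 15 - 12 = 3
total_parts = 15 + 3 = 18
Feed A = 292 * 15 / 18 = 243.33 kg
Feed B = 292 * 3 / 18 = 48.67 kg

243.33 kg


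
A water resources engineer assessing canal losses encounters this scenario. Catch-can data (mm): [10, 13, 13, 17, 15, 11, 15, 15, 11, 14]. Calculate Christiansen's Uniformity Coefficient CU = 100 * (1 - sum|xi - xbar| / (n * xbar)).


xbar = 134 / 10 = 13.400
sum|xi - xbar| = 18
CU = 100 * (1 - 18 / (10 * 13.400))
   = 100 * (1 - 0.1343)
   = 86.57%


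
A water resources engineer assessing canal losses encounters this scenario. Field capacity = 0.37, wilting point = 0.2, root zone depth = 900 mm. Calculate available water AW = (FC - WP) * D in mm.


AW = (FC - WP) * D
   = (0.37 - 0.2) * 900
   = 0.17 * 900
   = 153 mm


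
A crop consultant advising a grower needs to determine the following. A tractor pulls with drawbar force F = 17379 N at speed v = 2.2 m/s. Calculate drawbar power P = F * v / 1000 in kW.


P = F * v / 1000
  = 17379 * 2.2 / 1000
  = 38233.80 / 1000
  = 38.23 kW


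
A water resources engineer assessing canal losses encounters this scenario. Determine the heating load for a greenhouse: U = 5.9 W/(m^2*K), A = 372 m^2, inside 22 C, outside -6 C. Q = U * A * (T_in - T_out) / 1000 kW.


dT = 22 - (-6) = 28 K
Q = U * A * dT
  = 5.9 * 372 * 28
  = 61454.40 W = 61.45 kW


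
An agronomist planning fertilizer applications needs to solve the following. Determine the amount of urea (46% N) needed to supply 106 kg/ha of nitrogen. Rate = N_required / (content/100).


Rate = N_required / (N_content / 100)
     = 106 / (46 / 100)
     = 106 / 0.46
     = 230.43 kg/ha


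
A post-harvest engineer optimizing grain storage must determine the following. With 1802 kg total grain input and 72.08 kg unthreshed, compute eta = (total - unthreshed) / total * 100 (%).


eta = (total - unthreshed) / total * 100
    = (1802 - 72.08) / 1802 * 100
    = 1729.92 / 1802 * 100
    = 96%


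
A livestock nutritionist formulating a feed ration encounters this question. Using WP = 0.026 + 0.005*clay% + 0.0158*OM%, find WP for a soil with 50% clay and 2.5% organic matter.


WP = 0.026 + 0.005*50 + 0.0158*2.5
   = 0.026 + 0.2500 + 0.0395
   = 0.3155


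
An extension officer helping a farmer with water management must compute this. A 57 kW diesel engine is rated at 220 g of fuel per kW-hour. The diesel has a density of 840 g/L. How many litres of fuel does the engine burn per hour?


FC = P * BSFC / rho_fuel
   = 57 * 220 / 840
   = 12540 / 840
   = 14.93 L/h


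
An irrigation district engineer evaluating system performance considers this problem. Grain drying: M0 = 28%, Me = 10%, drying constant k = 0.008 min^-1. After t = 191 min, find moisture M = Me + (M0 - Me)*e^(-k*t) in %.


M = Me + (M0 - Me) * e^(-k*t)
  = 10 + (28 - 10) * e^(-0.008*191)
  = 10 + 18 * e^(-1.528)
  = 10 + 18 * 0.21697
  = 10 + 3.9054
  = 13.91%


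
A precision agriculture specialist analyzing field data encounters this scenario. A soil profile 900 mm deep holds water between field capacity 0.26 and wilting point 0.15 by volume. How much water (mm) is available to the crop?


AW = (FC - WP) * D
   = (0.26 - 0.15) * 900
   = 0.11 * 900
   = 99 mm


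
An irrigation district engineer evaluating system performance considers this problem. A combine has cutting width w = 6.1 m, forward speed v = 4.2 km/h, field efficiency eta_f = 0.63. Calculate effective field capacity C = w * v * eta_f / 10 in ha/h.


C = w * v * eta_f / 10
  = 6.1 * 4.2 * 0.63 / 10
  = 16.14 / 10
  = 1.61 ha/h


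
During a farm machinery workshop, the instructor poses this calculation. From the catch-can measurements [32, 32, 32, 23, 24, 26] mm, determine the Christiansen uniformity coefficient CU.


xbar = 169 / 6 = 28.167
sum|xi - xbar| = 23
CU = 100 * (1 - 23 / (6 * 28.167))
   = 100 * (1 - 0.1361)
   = 86.39%


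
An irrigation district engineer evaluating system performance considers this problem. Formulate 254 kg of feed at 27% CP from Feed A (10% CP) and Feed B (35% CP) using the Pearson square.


parts_A = CP_b - target = 35 - 27 = 8
parts_B = target - CP_a = 27 - 10 = 17
total_parts = 8 + 17 = 25
Feed A = 254 * 8 / 25 = 81.28 kg
Feed B = 254 * 17 / 25 = 172.72 kg

81.28 kg


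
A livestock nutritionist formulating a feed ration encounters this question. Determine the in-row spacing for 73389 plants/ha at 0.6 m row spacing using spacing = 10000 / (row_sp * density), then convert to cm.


spacing = 10000 / (row_sp * density)
        = 10000 / (0.6 * 73389)
        = 10000 / 44033.40
        = 0.22710 m = 22.71 cm


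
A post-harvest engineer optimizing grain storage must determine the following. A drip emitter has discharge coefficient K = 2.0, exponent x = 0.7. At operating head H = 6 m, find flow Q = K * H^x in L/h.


Q = K * H^x
  = 2.0 * 6^0.7
  = 2.0 * 3.5051
  = 7.01 L/h


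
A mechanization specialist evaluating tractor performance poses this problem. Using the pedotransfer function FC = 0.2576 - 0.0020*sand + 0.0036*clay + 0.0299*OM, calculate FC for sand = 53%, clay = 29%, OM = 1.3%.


FC = 0.2576 - 0.0020*53 + 0.0036*29 + 0.0299*1.3
   = 0.2576 - 0.1060 + 0.1044 + 0.0389
   = 0.2949


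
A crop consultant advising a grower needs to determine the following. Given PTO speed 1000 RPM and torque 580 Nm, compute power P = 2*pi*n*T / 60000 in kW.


P = 2*pi*n*T / 60000
  = 2*pi * 1000 * 580 / 60000
  = 3644247.48 / 60000
  = 60.74 kW


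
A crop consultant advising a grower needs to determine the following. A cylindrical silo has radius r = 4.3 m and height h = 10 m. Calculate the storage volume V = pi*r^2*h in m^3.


V = pi * r^2 * h
  = pi * 4.3^2 * 10
  = pi * 18.49 * 10
  = 580.88 m^3


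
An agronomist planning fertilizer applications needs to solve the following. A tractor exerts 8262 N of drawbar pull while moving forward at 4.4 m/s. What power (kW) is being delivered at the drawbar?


P = F * v / 1000
  = 8262 * 4.4 / 1000
  = 36352.80 / 1000
  = 36.35 kW


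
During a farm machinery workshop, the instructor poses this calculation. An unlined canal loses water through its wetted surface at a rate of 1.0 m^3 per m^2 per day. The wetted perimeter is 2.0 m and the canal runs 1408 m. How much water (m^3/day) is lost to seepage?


S = C * P * L
  = 1.0 * 2.0 * 1408
  = 2816 m^3/day


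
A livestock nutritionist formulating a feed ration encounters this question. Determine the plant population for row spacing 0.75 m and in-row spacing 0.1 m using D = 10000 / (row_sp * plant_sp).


D = 10000 / (row_sp * plant_sp)
  = 10000 / (0.75 * 0.1)
  = 10000 / 0.0750
  = 133333.33 plants/ha


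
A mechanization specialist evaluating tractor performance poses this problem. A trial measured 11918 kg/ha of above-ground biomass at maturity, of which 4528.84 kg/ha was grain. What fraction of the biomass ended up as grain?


HI = grain_yield / biomass
   = 4528.84 / 11918
   = 0.38


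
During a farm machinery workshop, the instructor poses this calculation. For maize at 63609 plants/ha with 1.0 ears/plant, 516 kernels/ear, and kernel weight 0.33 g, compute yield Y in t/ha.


Y = density * ears * kernels * kw
  = 63609 * 1.0 * 516 * 0.33 g/ha
  = 10831340.52 g/ha
  = 10831.34 kg/ha = 10.83 t/ha


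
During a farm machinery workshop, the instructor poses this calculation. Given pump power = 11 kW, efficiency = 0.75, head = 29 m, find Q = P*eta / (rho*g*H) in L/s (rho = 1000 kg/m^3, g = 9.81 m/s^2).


Q = (P * 1000 * eta) / (rho * g * H)
  = (11 * 1000 * 0.75) / (1000 * 9.81 * 29)
  = 8250 / 284490
  = 0.02900 m^3/s = 29.00 L/s


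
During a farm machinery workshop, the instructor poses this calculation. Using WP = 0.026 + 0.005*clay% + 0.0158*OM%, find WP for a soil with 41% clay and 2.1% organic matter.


WP = 0.026 + 0.005*41 + 0.0158*2.1
   = 0.026 + 0.2050 + 0.0332
   = 0.2642


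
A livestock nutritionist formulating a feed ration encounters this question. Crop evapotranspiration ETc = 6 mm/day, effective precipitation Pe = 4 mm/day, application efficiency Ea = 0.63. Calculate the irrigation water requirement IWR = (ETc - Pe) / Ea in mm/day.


IWR = (ETc - Pe) / Ea
    = (6 - 4) / 0.63
    = 2 / 0.63
    = 3.17 mm/day


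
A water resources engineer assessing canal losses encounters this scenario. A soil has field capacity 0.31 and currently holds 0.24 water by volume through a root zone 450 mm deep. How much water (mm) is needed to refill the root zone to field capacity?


SMD = (FC - theta) * D
    = (0.31 - 0.24) * 450
    = 0.070 * 450
    = 31.50 mm


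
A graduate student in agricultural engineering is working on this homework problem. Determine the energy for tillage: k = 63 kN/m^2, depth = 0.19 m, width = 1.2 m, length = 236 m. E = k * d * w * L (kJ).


E = k * d * w * L
  = 63 * 0.19 * 1.2 * 236
  = 3389.90 kJ


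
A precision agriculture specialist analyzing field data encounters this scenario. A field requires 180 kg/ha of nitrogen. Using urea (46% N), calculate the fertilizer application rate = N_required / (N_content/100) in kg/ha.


Rate = N_required / (N_content / 100)
     = 180 / (46 / 100)
     = 180 / 0.46
     = 391.30 kg/ha


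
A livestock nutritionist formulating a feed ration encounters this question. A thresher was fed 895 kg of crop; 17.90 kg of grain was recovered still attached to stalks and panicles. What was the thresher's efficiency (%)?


eta = (total - unthreshed) / total * 100
    = (895 - 17.90) / 895 * 100
    = 877.10 / 895 * 100
    = 98%


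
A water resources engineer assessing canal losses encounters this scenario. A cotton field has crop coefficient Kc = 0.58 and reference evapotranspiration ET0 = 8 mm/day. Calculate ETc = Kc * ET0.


ETc = Kc * ET0
    = 0.58 * 8
    = 4.64 mm/day


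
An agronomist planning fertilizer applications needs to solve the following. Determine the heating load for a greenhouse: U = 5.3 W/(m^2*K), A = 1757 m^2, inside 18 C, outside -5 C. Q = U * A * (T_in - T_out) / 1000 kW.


dT = 18 - (-5) = 23 K
Q = U * A * dT
  = 5.3 * 1757 * 23
  = 214178.30 W = 214.18 kW


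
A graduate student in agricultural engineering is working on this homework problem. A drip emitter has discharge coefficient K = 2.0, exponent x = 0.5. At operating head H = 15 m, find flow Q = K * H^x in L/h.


Q = K * H^x
  = 2.0 * 15^0.5
  = 2.0 * 3.8730
  = 7.75 L/h


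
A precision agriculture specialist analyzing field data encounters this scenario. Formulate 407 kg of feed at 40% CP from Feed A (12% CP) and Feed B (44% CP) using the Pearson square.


parts_A = CP_b - target = 44 - 40 = 4
parts_B = target - CP_a = 40 - 12 = 28
total_parts = 4 + 28 = 32
Feed A = 407 * 4 / 32 = 50.88 kg
Feed B = 407 * 28 / 32 = 356.13 kg

50.88 kg


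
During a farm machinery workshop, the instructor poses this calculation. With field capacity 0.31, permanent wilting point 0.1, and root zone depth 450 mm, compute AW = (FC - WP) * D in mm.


AW = (FC - WP) * D
   = (0.31 - 0.1) * 450
   = 0.21 * 450
   = 94.50 mm


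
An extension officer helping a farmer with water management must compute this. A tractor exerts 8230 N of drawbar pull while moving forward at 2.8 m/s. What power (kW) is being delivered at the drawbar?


P = F * v / 1000
  = 8230 * 2.8 / 1000
  = 23044 / 1000
  = 23.04 kW


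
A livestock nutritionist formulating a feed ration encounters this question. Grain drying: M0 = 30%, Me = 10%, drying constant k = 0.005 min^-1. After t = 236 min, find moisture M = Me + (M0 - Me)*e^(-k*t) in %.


M = Me + (M0 - Me) * e^(-k*t)
  = 10 + (30 - 10) * e^(-0.005*236)
  = 10 + 20 * e^(-1.180)
  = 10 + 20 * 0.30728
  = 10 + 6.1456
  = 16.15%


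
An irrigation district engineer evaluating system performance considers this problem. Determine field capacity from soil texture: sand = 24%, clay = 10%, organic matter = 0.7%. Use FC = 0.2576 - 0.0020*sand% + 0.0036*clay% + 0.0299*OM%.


FC = 0.2576 - 0.0020*24 + 0.0036*10 + 0.0299*0.7
   = 0.2576 - 0.0480 + 0.0360 + 0.0209
   = 0.2665


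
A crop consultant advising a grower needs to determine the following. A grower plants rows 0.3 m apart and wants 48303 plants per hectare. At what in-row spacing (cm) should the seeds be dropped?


spacing = 10000 / (row_sp * density)
        = 10000 / (0.3 * 48303)
        = 10000 / 14490.90
        = 0.69009 m = 69.01 cm


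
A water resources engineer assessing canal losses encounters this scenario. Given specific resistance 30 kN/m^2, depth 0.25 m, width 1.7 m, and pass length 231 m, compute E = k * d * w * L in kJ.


E = k * d * w * L
  = 30 * 0.25 * 1.7 * 231
  = 2945.25 kJ


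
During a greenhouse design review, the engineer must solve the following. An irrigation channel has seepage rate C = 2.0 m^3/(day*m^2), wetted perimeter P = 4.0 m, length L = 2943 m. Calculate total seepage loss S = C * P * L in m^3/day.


S = C * P * L
  = 2.0 * 4.0 * 2943
  = 23544 m^3/day


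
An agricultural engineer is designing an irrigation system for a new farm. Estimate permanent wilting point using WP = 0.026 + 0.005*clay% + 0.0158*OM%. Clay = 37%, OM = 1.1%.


WP = 0.026 + 0.005*37 + 0.0158*1.1
   = 0.026 + 0.1850 + 0.0174
   = 0.2284


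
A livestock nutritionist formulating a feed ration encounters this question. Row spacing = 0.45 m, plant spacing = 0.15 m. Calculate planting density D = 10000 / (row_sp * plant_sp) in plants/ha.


D = 10000 / (row_sp * plant_sp)
  = 10000 / (0.45 * 0.15)
  = 10000 / 0.0675
  = 148148.15 plants/ha


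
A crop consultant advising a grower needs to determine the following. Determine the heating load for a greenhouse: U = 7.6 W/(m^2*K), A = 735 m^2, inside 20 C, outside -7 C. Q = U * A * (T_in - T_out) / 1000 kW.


dT = 20 - (-7) = 27 K
Q = U * A * dT
  = 7.6 * 735 * 27
  = 150822 W = 150.82 kW


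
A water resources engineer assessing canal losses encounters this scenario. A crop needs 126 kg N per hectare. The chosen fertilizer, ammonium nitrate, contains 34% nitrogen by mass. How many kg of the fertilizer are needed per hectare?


Rate = N_required / (N_content / 100)
     = 126 / (34 / 100)
     = 126 / 0.34
     = 370.59 kg/ha


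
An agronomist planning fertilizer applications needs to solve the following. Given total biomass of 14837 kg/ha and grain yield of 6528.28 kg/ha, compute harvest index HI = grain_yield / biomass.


HI = grain_yield / biomass
   = 6528.28 / 14837
   = 0.44


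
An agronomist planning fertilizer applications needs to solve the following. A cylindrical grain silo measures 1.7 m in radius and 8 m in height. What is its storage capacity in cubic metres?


V = pi * r^2 * h
  = pi * 1.7^2 * 8
  = pi * 2.89 * 8
  = 72.63 m^3


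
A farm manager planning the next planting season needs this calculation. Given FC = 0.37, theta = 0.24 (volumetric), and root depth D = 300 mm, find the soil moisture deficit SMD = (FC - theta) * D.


SMD = (FC - theta) * D
    = (0.37 - 0.24) * 300
    = 0.130 * 300
    = 39 mm


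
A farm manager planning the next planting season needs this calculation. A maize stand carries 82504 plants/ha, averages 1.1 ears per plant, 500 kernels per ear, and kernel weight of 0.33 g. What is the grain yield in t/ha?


Y = density * ears * kernels * kw
  = 82504 * 1.1 * 500 * 0.33 g/ha
  = 14974476.00 g/ha
  = 14974.48 kg/ha = 14.97 t/ha


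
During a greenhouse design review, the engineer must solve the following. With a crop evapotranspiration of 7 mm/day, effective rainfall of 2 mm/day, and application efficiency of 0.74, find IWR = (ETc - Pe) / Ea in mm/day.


IWR = (ETc - Pe) / Ea
    = (7 - 2) / 0.74
    = 5 / 0.74
    = 6.76 mm/day


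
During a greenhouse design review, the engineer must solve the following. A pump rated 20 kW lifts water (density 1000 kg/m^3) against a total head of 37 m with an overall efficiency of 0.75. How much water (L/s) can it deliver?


Q = (P * 1000 * eta) / (rho * g * H)
  = (20 * 1000 * 0.75) / (1000 * 9.81 * 37)
  = 15000 / 362970
  = 0.04133 m^3/s = 41.33 L/s


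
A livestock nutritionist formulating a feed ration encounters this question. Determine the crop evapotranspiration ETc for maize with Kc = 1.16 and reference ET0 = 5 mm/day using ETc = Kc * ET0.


ETc = Kc * ET0
    = 1.16 * 5
    = 5.80 mm/day


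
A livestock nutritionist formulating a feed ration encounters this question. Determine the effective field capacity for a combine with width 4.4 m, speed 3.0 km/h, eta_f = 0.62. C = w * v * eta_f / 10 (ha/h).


C = w * v * eta_f / 10
  = 4.4 * 3.0 * 0.62 / 10
  = 8.18 / 10
  = 0.82 ha/h


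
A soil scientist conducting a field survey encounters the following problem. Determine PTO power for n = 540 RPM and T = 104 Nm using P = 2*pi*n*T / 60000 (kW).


P = 2*pi*n*T / 60000
  = 2*pi * 540 * 104 / 60000
  = 352863.69 / 60000
  = 5.88 kW


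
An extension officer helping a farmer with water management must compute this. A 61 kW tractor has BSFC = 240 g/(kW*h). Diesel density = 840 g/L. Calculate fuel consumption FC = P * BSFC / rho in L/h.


FC = P * BSFC / rho_fuel
   = 61 * 240 / 840
   = 14640 / 840
   = 17.43 L/h


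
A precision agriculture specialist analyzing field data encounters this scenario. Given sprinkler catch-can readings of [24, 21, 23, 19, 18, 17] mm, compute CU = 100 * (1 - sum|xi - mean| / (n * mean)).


xbar = 122 / 6 = 20.333
sum|xi - xbar| = 14
CU = 100 * (1 - 14 / (6 * 20.333))
   = 100 * (1 - 0.1148)
   = 88.52%


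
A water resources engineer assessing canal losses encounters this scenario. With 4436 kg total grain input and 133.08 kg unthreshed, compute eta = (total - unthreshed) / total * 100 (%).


eta = (total - unthreshed) / total * 100
    = (4436 - 133.08) / 4436 * 100
    = 4302.92 / 4436 * 100
    = 97%


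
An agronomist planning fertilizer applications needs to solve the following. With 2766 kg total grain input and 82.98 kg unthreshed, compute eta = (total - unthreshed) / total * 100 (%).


eta = (total - unthreshed) / total * 100
    = (2766 - 82.98) / 2766 * 100
    = 2683.02 / 2766 * 100
    = 97%


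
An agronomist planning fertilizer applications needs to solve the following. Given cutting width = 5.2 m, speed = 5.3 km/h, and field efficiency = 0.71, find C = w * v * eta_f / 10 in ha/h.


C = w * v * eta_f / 10
  = 5.2 * 5.3 * 0.71 / 10
  = 19.57 / 10
  = 1.96 ha/h


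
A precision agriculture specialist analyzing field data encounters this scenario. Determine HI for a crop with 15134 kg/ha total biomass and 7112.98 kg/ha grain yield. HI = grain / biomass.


HI = grain_yield / biomass
   = 7112.98 / 15134
   = 0.47


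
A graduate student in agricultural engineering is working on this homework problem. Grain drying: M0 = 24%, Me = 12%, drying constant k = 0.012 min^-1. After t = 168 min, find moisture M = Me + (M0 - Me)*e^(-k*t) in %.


M = Me + (M0 - Me) * e^(-k*t)
  = 12 + (24 - 12) * e^(-0.012*168)
  = 12 + 12 * e^(-2.016)
  = 12 + 12 * 0.13319
  = 12 + 1.5982
  = 13.60%


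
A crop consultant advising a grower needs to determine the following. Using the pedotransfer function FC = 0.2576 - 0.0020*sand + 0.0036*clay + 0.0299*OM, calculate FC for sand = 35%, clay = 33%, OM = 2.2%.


FC = 0.2576 - 0.0020*35 + 0.0036*33 + 0.0299*2.2
   = 0.2576 - 0.0700 + 0.1188 + 0.0658
   = 0.3722


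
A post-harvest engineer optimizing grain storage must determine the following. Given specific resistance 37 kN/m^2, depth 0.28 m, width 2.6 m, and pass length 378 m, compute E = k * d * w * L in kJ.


E = k * d * w * L
  = 37 * 0.28 * 2.6 * 378
  = 10181.81 kJ


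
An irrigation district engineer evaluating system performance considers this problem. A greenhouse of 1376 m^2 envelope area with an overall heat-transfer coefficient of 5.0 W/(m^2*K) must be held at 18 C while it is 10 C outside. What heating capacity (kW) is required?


dT = 18 - (10) = 8 K
Q = U * A * dT
  = 5.0 * 1376 * 8
  = 55040 W = 55.04 kW


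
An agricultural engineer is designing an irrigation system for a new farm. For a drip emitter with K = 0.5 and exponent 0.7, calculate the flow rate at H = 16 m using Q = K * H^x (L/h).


Q = K * H^x
  = 0.5 * 16^0.7
  = 0.5 * 6.9644
  = 3.48 L/h


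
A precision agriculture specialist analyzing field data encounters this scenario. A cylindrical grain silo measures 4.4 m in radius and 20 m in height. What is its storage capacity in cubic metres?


V = pi * r^2 * h
  = pi * 4.4^2 * 20
  = pi * 19.36 * 20
  = 1216.42 m^3


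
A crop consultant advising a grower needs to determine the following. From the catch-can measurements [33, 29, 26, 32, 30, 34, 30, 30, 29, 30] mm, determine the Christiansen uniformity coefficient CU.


xbar = 303 / 10 = 30.300
sum|xi - xbar| = 16.200
CU = 100 * (1 - 16.200 / (10 * 30.300))
   = 100 * (1 - 0.0535)
   = 94.65%


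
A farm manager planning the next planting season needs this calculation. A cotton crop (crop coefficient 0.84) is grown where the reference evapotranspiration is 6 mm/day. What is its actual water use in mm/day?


ETc = Kc * ET0
    = 0.84 * 6
    = 5.04 mm/day


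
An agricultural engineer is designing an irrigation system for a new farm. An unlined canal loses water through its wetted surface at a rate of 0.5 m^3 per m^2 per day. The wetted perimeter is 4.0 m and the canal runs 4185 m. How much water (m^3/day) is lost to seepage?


S = C * P * L
  = 0.5 * 4.0 * 4185
  = 8370 m^3/day
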